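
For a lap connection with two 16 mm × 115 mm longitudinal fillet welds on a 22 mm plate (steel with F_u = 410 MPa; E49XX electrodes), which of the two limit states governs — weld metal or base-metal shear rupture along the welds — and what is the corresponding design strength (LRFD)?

E49XX → F_EXX = 490 MPa.
t_e = 0.707 × 16 = 11.31 mm; L = 230 mm.
Weld metal: φR_n = 0.75 × 0.6 × 490 × 11.31 × 230 × 10⁻³ = 573.7 kN.
Base metal (shear rupture): φR_n = 0.75 × 0.6 × 410 × 22 × 230 × 10⁻³ = 933.6 kN.
Governing: weld metal.

φR_n ≈ 574 kN (weld metal governs)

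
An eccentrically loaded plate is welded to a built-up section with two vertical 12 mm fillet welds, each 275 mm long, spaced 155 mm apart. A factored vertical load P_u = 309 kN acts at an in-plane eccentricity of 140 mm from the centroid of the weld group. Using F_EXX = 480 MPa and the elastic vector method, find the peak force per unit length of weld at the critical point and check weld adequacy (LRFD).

Total weld length L_w = 550 mm. Treat welds as unit-width lines.
Polar moment about centroid: J = 2[d³/12 + d(b/2)²] = 2[275³/12 + 275×77.5²] = 6770000 mm³.
Direct shear f_v = P/L_w = 309×10³ / 550 = 561.8 N/mm (vertical).
Torsion M = P·e = 309×10³ × 140 = 43260000 N·mm.
Critical point at (x, y) = (77.5, 137.5) from centroid. f_tx = M·y/J = 878.7 N/mm; f_ty = M·x/J = 495.3 N/mm.
Resultant f_max = √[f_tx² + (f_v + f_ty)²] = √[878.7² + (561.8 + 495.3)²] = 1375 N/mm.
Capacity per unit length: φr_n = 0.75 × 0.6 × 480 × (0.707 × 12) = 1833 N/mm.
1375 ≤ 1833 → adequate.

f_max ≈ 1370 N/mm; adequate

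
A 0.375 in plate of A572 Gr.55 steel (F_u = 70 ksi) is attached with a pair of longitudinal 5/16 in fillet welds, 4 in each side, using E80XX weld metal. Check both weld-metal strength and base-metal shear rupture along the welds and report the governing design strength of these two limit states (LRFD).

E80XX → F_EXX = 80 ksi.
t_e = 0.707 × 0.3125 = 0.2209 in; L = 8 in.
Weld metal: φR_n = 0.75 × 0.6 × 80 × 0.2209 × 8 = 63.63 kips.
Base metal (shear rupture): φR_n = 0.75 × 0.6 × 70 × 0.375 × 8 = 94.5 kips.
Governing: weld metal.

φR_n ≈ 63.6 kips (weld metal governs)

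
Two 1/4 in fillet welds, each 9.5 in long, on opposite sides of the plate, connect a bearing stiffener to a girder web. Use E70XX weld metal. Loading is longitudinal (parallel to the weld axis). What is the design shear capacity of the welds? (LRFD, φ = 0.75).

φR_n ≈ 106 kips

E70XX → F_EXX = 70 ksi.
Effective throat t_e = 0.707 × 0.25 = 0.1767 in.
Total length L = 19 in; A_we = 0.1767 × 19 = 3.358 in².
F_nw = 0.6 F_EXX = 0.6 × 70 = 42 ksi.
φR_n = 0.75 × 42 × 3.358 = 105.8 kips.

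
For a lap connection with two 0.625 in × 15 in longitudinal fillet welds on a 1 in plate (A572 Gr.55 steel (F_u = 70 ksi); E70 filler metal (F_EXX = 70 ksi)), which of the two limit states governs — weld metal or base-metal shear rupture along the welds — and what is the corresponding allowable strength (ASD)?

R_n/Ω ≈ 278 kips (weld metal governs)

t_e = 0.707 × 0.625 = 0.4419 in; L = 30 in.
Weld metal: R_n/Ω = (1/2.0) × 0.6 × 70 × 0.4419 × 30 = 278.4 kips.
Base metal (shear rupture): R_n/Ω = (1/2.0) × 0.6 × 70 × 1 × 30 = 630 kips.
Governing: weld metal.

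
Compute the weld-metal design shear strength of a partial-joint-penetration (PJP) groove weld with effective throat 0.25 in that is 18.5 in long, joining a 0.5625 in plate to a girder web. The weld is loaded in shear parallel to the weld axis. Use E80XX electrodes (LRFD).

φR_n ≈ 166 kips

E80XX → F_EXX = 80 ksi.
Effective throat (given) t_e = 0.25 in.
A_we = 0.25 × 18.5 = 4.625 in².
F_nw = 0.6 F_EXX = 48 ksi.
φR_n = 0.75 × 48 × 4.625 = 166.5 kips.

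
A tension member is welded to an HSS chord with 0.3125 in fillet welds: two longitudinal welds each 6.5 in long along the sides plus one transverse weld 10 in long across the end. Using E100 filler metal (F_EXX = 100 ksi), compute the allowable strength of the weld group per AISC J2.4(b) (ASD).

R_n/Ω ≈ 173 kip

t_e = 0.707 × 0.3125 = 0.2209 in.
R_nwl = 0.6 × 100 × 0.2209 × 13 = 172.3 kip (longitudinal, 2 welds).
R_nwt = 0.6 × 100 × 0.2209 × 10 = 132.6 kip (transverse, base value).
(i) R_nwl + R_nwt = 304.9 kip; (ii) 0.85 R_nwl + 1.5 R_nwt = 345.3 kip.
R_n = max = 345.3 kip [governs: (ii)]; R_n/Ω = 172.7 kip.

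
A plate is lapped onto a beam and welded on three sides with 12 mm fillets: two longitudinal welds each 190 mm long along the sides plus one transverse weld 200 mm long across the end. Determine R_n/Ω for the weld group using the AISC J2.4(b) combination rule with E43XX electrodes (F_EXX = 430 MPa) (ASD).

t_e = 0.707 × 12 = 8.484 mm.
R_nwl = 0.6 × 430 × 8.484 × 380 × 10⁻³ = 831.8 kN (longitudinal, 2 welds).
R_nwt = 0.6 × 430 × 8.484 × 200 × 10⁻³ = 437.8 kN (transverse, base value).
(i) R_nwl + R_nwt = 1270 kN; (ii) 0.85 R_nwl + 1.5 R_nwt = 1364 kN.
R_n = max = 1364 kN [governs: (ii)]; R_n/Ω = 681.8 kN.

R_n/Ω ≈ 682 kN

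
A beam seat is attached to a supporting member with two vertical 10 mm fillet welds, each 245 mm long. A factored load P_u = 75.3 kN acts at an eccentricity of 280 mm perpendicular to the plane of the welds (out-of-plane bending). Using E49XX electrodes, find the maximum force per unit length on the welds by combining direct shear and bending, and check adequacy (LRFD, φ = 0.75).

E49XX → F_EXX = 490 MPa.
L_w = 2 × 245 = 490 mm; section modulus (unit throat) S = 2 × L²/6 = 20010 mm².
Direct shear f_v = P/L_w = 75.3×10³/490 = 153.7 N/mm.
Moment M = P × e = 75.3×10³ × 280 = 21084000 N·mm; bending f_b = M/S = 1054 N/mm.
f_max = √(f_v² + f_b²) = √(153.7² + 1054²) = 1065 N/mm.
φr_n = 0.75 × 0.6 × 490 × (0.707 × 10) = 1559 N/mm → adequate.

f_max ≈ 1060 N/mm; adequate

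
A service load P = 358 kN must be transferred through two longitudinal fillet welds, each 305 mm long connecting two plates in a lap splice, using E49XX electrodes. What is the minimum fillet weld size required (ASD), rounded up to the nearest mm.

E49XX → F_EXX = 490 MPa.
Total weld length L = 610 mm.
Required throat t_e = P × Ω / (0.6 F_EXX × L) = 358 × 2.0 / (0.6 × 490 × 610 × 10⁻³) = 3.992 mm.
Required leg w = t_e / 0.707 = 5.647 mm → use 6 mm.

w = 6 mm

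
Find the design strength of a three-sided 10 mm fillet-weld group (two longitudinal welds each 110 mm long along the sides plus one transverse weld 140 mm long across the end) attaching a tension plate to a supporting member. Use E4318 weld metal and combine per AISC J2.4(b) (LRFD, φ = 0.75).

E43XX → F_EXX = 430 MPa.
t_e = 0.707 × 10 = 7.07 mm.
R_nwl = 0.6 × 430 × 7.07 × 220 × 10⁻³ = 401.3 kN (longitudinal, 2 welds).
R_nwt = 0.6 × 430 × 7.07 × 140 × 10⁻³ = 255.4 kN (transverse, base value).
(i) R_nwl + R_nwt = 656.7 kN; (ii) 0.85 R_nwl + 1.5 R_nwt = 724.2 kN.
R_n = max = 724.2 kN [governs: (ii)]; φR_n = 543.1 kN.

φR_n ≈ 543 kN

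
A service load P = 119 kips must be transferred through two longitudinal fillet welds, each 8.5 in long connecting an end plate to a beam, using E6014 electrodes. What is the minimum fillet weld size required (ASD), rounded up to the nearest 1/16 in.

E60XX → F_EXX = 60 ksi.
Total weld length L = 17 in.
Required throat t_e = P × Ω / (0.6 F_EXX × L) = 119 × 2.0 / (0.6 × 60 × 17) = 0.3889 in.
Required leg w = t_e / 0.707 = 0.5501 in → use 9/16 in.

w = 9/16 in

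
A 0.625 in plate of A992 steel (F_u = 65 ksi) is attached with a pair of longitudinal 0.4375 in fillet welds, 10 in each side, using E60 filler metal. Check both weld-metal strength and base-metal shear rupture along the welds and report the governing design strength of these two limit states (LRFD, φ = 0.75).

φR_n ≈ 167 kips (weld metal governs)

E60XX → F_EXX = 60 ksi.
t_e = 0.707 × 0.4375 = 0.3093 in; L = 20 in.
Weld metal: φR_n = 0.75 × 0.6 × 60 × 0.3093 × 20 = 167 kips.
Base metal (shear rupture): φR_n = 0.75 × 0.6 × 65 × 0.625 × 20 = 365.6 kips.
Governing: weld metal.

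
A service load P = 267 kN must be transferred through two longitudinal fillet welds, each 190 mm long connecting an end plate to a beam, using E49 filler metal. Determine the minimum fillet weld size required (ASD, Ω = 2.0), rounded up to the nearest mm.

E49XX → F_EXX = 490 MPa.
Total weld length L = 380 mm.
Required throat t_e = P × Ω / (0.6 F_EXX × L) = 267 × 2.0 / (0.6 × 490 × 380 × 10⁻³) = 4.78 mm.
Required leg w = t_e / 0.707 = 6.761 mm → use 7 mm.

w = 7 mm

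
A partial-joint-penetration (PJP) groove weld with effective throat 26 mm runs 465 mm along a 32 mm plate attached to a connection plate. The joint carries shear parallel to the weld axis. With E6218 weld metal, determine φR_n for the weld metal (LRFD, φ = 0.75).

φR_n ≈ 3370 kN

E62XX → F_EXX = 620 MPa.
Effective throat (given) t_e = 26 mm.
A_we = 26 × 465 = 12090 mm².
F_nw = 0.6 F_EXX = 372 MPa.
φR_n = 0.75 × 372 × 12090 × 10⁻³ = 3373 kN.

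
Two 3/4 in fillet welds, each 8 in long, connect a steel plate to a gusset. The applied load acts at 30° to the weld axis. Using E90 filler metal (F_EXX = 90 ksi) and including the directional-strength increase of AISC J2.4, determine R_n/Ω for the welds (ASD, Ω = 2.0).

R_n/Ω ≈ 270 kips

t_e = 0.707 × 0.75 = 0.5302 in; A_we = 0.5302 × 16 = 8.484 in².
Directional factor: 1.0 + 0.5 sin^1.5(30°) = 1.177.
F_nw = 0.6 × 90 × 1.177 = 63.55 ksi.
R_n/Ω = (63.55 × 8.484) / 2.0 = 269.6 kips.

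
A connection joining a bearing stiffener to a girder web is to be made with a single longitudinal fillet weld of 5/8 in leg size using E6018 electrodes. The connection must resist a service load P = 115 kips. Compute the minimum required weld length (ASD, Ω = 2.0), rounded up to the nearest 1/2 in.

L = 14.5 in

E60XX → F_EXX = 60 ksi.
Throat t_e = 0.707 × 0.625 = 0.4419 in.
r_n/Ω = (0.6 × 60 × 0.4419) / 2.0 = 7.954 kip/in.
L_req = P / (r_n/Ω) = 115 / 7.954 = 14.46 in total.
Round up → use L = 14.5 in.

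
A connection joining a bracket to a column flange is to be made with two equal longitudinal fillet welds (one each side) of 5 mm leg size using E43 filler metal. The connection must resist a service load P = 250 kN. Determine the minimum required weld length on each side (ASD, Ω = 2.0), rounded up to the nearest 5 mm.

L = 275 mm on each side

E43XX → F_EXX = 430 MPa.
Throat t_e = 0.707 × 5 = 3.535 mm.
r_n/Ω = (0.6 × 430 × 3.535) / 2.0 = 456 N/mm = 0.456 kN/mm.
L_req = P / (r_n/Ω) = 250 / 0.456 = 548.2 mm total.
Per side: 548.2 / 2 = 274.1 mm.
Round up → use L = 275 mm on each side.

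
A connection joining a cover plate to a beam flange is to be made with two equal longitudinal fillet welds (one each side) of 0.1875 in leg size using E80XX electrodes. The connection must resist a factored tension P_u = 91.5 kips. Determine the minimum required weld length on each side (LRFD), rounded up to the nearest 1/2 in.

L = 10 in on each side

E80XX → F_EXX = 80 ksi.
Throat t_e = 0.707 × 0.1875 = 0.1326 in.
φr_n = 0.75 × 0.6 × 80 × 0.1326 = 4.772 kips/in.
L_req = P_u / φr_n = 91.5 / 4.772 = 19.17 in total.
Per side: 19.17 / 2 = 9.587 in.
Round up → use L = 10 in on each side.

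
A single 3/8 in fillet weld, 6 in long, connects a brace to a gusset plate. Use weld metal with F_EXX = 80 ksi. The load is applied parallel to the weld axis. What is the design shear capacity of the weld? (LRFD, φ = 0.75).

Effective throat t_e = 0.707 × 0.375 = 0.2651 in.
Total length L = 6 in; A_we = 0.2651 × 6 = 1.591 in².
F_nw = 0.6 F_EXX = 0.6 × 80 = 48 ksi.
φR_n = 0.75 × 48 × 1.591 = 57.27 kips.

φR_n ≈ 57.3 kips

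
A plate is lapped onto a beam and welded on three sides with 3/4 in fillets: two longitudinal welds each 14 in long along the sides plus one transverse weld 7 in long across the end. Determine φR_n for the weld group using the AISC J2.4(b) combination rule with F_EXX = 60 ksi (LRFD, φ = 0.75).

t_e = 0.707 × 0.75 = 0.5302 in.
R_nwl = 0.6 × 60 × 0.5302 × 28 = 534.5 kips (longitudinal, 2 welds).
R_nwt = 0.6 × 60 × 0.5302 × 7 = 133.6 kips (transverse, base value).
(i) R_nwl + R_nwt = 668.1 kips; (ii) 0.85 R_nwl + 1.5 R_nwt = 654.8 kips.
R_n = max = 668.1 kips [governs: (i)]; φR_n = 501.1 kips.

φR_n ≈ 501 kips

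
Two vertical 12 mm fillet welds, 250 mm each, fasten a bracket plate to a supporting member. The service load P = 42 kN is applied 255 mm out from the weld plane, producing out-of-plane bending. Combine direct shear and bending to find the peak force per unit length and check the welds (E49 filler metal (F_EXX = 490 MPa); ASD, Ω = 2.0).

L_w = 2 × 250 = 500 mm; section modulus (unit throat) S = 2 × L²/6 = 20830 mm².
Direct shear f_v = P/L_w = 42×10³/500 = 84 N/mm.
Moment M = P × e = 42×10³ × 255 = 10710000 N·mm; bending f_b = M/S = 514.1 N/mm.
f_max = √(f_v² + f_b²) = √(84² + 514.1²) = 520.9 N/mm.
r_n/Ω = (1/2.0) × 0.6 × 490 × (0.707 × 12) = 1247 N/mm → adequate.

f_max ≈ 521 N/mm; adequate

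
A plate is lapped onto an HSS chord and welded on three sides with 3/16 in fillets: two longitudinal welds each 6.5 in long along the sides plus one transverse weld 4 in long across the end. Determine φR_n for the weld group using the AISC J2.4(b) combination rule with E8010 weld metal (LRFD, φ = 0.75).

φR_n ≈ 81.4 kips

E80XX → F_EXX = 80 ksi.
t_e = 0.707 × 0.1875 = 0.1326 in.
R_nwl = 0.6 × 80 × 0.1326 × 13 = 82.72 kips (longitudinal, 2 welds).
R_nwt = 0.6 × 80 × 0.1326 × 4 = 25.45 kips (transverse, base value).
(i) R_nwl + R_nwt = 108.2 kips; (ii) 0.85 R_nwl + 1.5 R_nwt = 108.5 kips.
R_n = max = 108.5 kips [governs: (ii)]; φR_n = 81.37 kips.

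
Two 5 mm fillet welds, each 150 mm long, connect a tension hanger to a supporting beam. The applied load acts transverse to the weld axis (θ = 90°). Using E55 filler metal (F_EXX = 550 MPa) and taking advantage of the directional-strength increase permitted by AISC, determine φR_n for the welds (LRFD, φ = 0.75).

t_e = 0.707 × 5 = 3.535 mm; A_we = 3.535 × 300 = 1060 mm².
Directional factor: 1.0 + 0.5 sin^1.5(90°) = 1.5.
F_nw = 0.6 × 550 × 1.5 = 495 MPa.
φR_n = 0.75 × 495 × 1060 × 10⁻³ = 393.7 kN.

φR_n ≈ 394 kN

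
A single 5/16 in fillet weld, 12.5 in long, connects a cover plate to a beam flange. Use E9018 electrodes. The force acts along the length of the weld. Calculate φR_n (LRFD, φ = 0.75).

φR_n ≈ 112 kip

E90XX → F_EXX = 90 ksi.
Effective throat t_e = 0.707 × 0.3125 = 0.2209 in.
Total length L = 12.5 in; A_we = 0.2209 × 12.5 = 2.762 in².
F_nw = 0.6 F_EXX = 0.6 × 90 = 54 ksi.
φR_n = 0.75 × 54 × 2.762 = 111.8 kip.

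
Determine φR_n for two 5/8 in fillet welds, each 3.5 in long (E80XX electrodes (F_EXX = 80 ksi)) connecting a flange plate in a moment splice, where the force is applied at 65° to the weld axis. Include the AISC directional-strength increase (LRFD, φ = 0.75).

φR_n ≈ 159 kips

t_e = 0.707 × 0.625 = 0.4419 in; A_we = 0.4419 × 7 = 3.093 in².
Directional factor: 1.0 + 0.5 sin^1.5(65°) = 1.431.
F_nw = 0.6 × 80 × 1.431 = 68.71 ksi.
φR_n = 0.75 × 68.71 × 3.093 = 159.4 kips.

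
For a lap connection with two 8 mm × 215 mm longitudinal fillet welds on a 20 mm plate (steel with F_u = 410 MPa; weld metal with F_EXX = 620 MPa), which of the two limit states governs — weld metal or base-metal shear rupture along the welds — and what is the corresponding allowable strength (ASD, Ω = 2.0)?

R_n/Ω ≈ 452 kN (weld metal governs)

t_e = 0.707 × 8 = 5.656 mm; L = 430 mm.
Weld metal: R_n/Ω = (1/2.0) × 0.6 × 620 × 5.656 × 430 × 10⁻³ = 452.4 kN.
Base metal (shear rupture): R_n/Ω = (1/2.0) × 0.6 × 410 × 20 × 430 × 10⁻³ = 1058 kN.
Governing: weld metal.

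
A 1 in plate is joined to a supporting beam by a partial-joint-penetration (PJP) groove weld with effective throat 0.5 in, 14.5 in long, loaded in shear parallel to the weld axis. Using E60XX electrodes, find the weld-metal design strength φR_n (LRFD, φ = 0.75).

E60XX → F_EXX = 60 ksi.
Effective throat (given) t_e = 0.5 in.
A_we = 0.5 × 14.5 = 7.25 in².
F_nw = 0.6 F_EXX = 36 ksi.
φR_n = 0.75 × 36 × 7.25 = 195.8 kips.

φR_n ≈ 196 kips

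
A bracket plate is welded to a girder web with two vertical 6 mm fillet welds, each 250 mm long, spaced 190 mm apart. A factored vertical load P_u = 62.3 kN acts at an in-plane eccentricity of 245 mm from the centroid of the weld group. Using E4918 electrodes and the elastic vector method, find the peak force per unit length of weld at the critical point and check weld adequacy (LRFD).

f_max ≈ 424 N/mm; adequate

E49XX → F_EXX = 490 MPa.
Total weld length L_w = 500 mm. Treat welds as unit-width lines.
Polar moment about centroid: J = 2[d³/12 + d(b/2)²] = 2[250³/12 + 250×95²] = 7117000 mm³.
Direct shear f_v = P/L_w = 62.3×10³ / 500 = 124.6 N/mm (vertical).
Torsion M = P·e = 62.3×10³ × 245 = 15264000 N·mm.
Critical point at (x, y) = (95, 125) from centroid. f_tx = M·y/J = 268.1 N/mm; f_ty = M·x/J = 203.8 N/mm.
Resultant f_max = √[f_tx² + (f_v + f_ty)²] = √[268.1² + (124.6 + 203.8)²] = 423.9 N/mm.
Capacity per unit length: φr_n = 0.75 × 0.6 × 490 × (0.707 × 6) = 935.4 N/mm.
423.9 ≤ 935.4 → adequate.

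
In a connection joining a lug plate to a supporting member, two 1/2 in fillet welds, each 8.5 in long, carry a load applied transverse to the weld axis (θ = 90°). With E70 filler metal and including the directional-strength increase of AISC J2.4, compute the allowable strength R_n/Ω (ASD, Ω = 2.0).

E70XX → F_EXX = 70 ksi.
t_e = 0.707 × 0.5 = 0.3535 in; A_we = 0.3535 × 17 = 6.01 in².
Directional factor: 1.0 + 0.5 sin^1.5(90°) = 1.5.
F_nw = 0.6 × 70 × 1.5 = 63 ksi.
R_n/Ω = (63 × 6.01) / 2.0 = 189.3 kip.

R_n/Ω ≈ 189 kip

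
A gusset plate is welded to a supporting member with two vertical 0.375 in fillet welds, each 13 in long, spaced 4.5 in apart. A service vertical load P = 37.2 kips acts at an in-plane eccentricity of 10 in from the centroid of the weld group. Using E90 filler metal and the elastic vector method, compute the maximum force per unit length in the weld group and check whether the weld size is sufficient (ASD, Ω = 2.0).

E90XX → F_EXX = 90 ksi.
Total weld length L_w = 26 in. Treat welds as unit-width lines.
Polar moment about centroid: J = 2[d³/12 + d(b/2)²] = 2[13³/12 + 13×2.25²] = 497.8 in³.
Direct shear f_v = P/L_w = 37.2 / 26 = 1.431 kip/in (vertical).
Torsion M = P·e = 37.2 × 10 = 372 kip·in.
Critical point at (x, y) = (2.25, 6.5) from centroid. f_tx = M·y/J = 4.857 kip/in; f_ty = M·x/J = 1.681 kip/in.
Resultant f_max = √[f_tx² + (f_v + f_ty)²] = √[4.857² + (1.431 + 1.681)²] = 5.769 kip/in.
Capacity per unit length: r_n/Ω = (1/2.0) × 0.6 × 90 × (0.707 × 0.375) = 7.158 kip/in.
5.769 ≤ 7.158 → adequate.

f_max ≈ 5.77 kip/in; adequate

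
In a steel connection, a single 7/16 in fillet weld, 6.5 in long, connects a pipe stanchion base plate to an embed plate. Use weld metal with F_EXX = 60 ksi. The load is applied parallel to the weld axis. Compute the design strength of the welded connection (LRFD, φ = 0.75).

Effective throat t_e = 0.707 × 0.4375 = 0.3093 in.
Total length L = 6.5 in; A_we = 0.3093 × 6.5 = 2.011 in².
F_nw = 0.6 F_EXX = 0.6 × 60 = 36 ksi.
φR_n = 0.75 × 36 × 2.011 = 54.28 kips.

φR_n ≈ 54.3 kips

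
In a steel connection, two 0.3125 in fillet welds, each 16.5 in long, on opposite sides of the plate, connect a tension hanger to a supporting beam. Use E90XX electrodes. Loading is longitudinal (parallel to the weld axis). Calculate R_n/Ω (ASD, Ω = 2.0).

E90XX → F_EXX = 90 ksi.
Effective throat t_e = 0.707 × 0.3125 = 0.2209 in.
Total length L = 33 in; A_we = 0.2209 × 33 = 7.291 in².
F_nw = 0.6 F_EXX = 0.6 × 90 = 54 ksi.
R_n = 54 × 7.291 = 393.7 kip; R_n/Ω = 393.7/2.0 = 196.9 kip.

R_n/Ω ≈ 197 kip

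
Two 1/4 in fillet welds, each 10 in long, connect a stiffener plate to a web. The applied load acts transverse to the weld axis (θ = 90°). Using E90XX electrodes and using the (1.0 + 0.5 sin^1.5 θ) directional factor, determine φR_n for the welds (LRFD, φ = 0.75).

φR_n ≈ 215 kip

E90XX → F_EXX = 90 ksi.
t_e = 0.707 × 0.25 = 0.1767 in; A_we = 0.1767 × 20 = 3.535 in².
Directional factor: 1.0 + 0.5 sin^1.5(90°) = 1.5.
F_nw = 0.6 × 90 × 1.5 = 81 ksi.
φR_n = 0.75 × 81 × 3.535 = 214.8 kip.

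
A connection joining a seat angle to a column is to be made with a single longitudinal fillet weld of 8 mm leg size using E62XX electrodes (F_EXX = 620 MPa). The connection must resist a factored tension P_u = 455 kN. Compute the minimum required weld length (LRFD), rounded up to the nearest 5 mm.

L = 290 mm

Throat t_e = 0.707 × 8 = 5.656 mm.
φr_n = 0.75 × 0.6 × 620 × 5.656 × 10⁻³ = 1.578 kN/mm.
L_req = P_u / φr_n = 455 / 1.578 = 288.3 mm total.
Round up → use L = 290 mm.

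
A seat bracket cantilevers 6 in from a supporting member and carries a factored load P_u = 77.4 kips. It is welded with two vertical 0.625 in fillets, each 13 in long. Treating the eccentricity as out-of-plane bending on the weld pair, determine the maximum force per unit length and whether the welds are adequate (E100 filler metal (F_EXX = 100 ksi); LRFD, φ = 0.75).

L_w = 2 × 13 = 26 in; section modulus (unit throat) S = 2 × L²/6 = 56.33 in².
Direct shear f_v = P/L_w = 77.4/26 = 2.977 kip/in.
Moment M = P × e = 77.4 × 6 = 464.4 kip·in; bending f_b = M/S = 8.244 kip/in.
f_max = √(f_v² + f_b²) = √(2.977² + 8.244²) = 8.765 kip/in.
φr_n = 0.75 × 0.6 × 100 × (0.707 × 0.625) = 19.88 kip/in → adequate.

f_max ≈ 8.76 kip/in; adequate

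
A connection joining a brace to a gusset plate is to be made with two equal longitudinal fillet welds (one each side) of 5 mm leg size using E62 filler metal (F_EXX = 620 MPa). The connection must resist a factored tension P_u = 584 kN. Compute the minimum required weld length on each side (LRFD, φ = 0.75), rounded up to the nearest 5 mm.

Throat t_e = 0.707 × 5 = 3.535 mm.
φr_n = 0.75 × 0.6 × 620 × 3.535 × 10⁻³ = 0.9863 kN/mm.
L_req = P_u / φr_n = 584 / 0.9863 = 592.1 mm total.
Per side: 592.1 / 2 = 296.1 mm.
Round up → use L = 300 mm on each side.

L = 300 mm on each side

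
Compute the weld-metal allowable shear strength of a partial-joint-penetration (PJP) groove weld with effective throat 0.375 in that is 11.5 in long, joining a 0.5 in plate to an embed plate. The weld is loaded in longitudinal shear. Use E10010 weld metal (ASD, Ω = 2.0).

E100XX → F_EXX = 100 ksi.
Effective throat (given) t_e = 0.375 in.
A_we = 0.375 × 11.5 = 4.312 in².
F_nw = 0.6 F_EXX = 60 ksi.
R_n/Ω = (60 × 4.312) / 2.0 = 129.4 kips.

R_n/Ω ≈ 129 kips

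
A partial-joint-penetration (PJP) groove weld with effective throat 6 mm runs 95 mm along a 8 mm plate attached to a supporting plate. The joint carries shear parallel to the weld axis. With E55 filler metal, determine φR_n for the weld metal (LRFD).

E55XX → F_EXX = 550 MPa.
Effective throat (given) t_e = 6 mm.
A_we = 6 × 95 = 570 mm².
F_nw = 0.6 F_EXX = 330 MPa.
φR_n = 0.75 × 330 × 570 × 10⁻³ = 141.1 kN.

φR_n ≈ 141 kN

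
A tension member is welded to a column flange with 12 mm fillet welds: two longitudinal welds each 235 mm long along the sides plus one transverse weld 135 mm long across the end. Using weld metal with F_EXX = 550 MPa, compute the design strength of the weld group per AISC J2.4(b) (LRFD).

t_e = 0.707 × 12 = 8.484 mm.
R_nwl = 0.6 × 550 × 8.484 × 470 × 10⁻³ = 1316 kN (longitudinal, 2 welds).
R_nwt = 0.6 × 550 × 8.484 × 135 × 10⁻³ = 378 kN (transverse, base value).
(i) R_nwl + R_nwt = 1694 kN; (ii) 0.85 R_nwl + 1.5 R_nwt = 1685 kN.
R_n = max = 1694 kN [governs: (i)]; φR_n = 1270 kN.

φR_n ≈ 1270 kN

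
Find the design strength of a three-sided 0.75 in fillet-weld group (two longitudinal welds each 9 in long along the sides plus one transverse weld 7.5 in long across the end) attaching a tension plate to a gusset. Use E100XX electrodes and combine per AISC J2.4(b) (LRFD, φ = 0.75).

φR_n ≈ 634 kips

E100XX → F_EXX = 100 ksi.
t_e = 0.707 × 0.75 = 0.5302 in.
R_nwl = 0.6 × 100 × 0.5302 × 18 = 572.7 kips (longitudinal, 2 welds).
R_nwt = 0.6 × 100 × 0.5302 × 7.5 = 238.6 kips (transverse, base value).
(i) R_nwl + R_nwt = 811.3 kips; (ii) 0.85 R_nwl + 1.5 R_nwt = 844.7 kips.
R_n = max = 844.7 kips [governs: (ii)]; φR_n = 633.5 kips.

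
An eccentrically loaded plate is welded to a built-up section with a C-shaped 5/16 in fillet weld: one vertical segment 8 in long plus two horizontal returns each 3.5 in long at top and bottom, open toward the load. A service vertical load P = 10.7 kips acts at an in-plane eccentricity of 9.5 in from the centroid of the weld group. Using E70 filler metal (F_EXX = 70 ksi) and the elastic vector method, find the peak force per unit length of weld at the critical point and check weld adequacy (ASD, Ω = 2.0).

f_max ≈ 3.28 kip/in; adequate

Total weld length L_w = 15 in. Treat welds as unit-width lines.
Centroid: x̄ = 2×3.5×1.75 / 15 = 0.8167 in from the vertical weld.
Polar moment about centroid: J = I_x + I_y = [8³/12 + 2×3.5×4²] + [8×0.8167² + 2(3.5³/12 + 3.5×0.9333²)] = 173.2 in³.
Direct shear f_v = P/L_w = 10.7 / 15 = 0.7133 kip/in (vertical).
Torsion M = P·e = 10.7 × 9.5 = 101.65 kip·in.
Critical point at (x, y) = (2.683, 4) from centroid. f_tx = M·y/J = 2.347 kip/in; f_ty = M·x/J = 1.574 kip/in.
Resultant f_max = √[f_tx² + (f_v + f_ty)²] = √[2.347² + (0.7133 + 1.574)²] = 3.277 kip/in.
Capacity per unit length: r_n/Ω = (1/2.0) × 0.6 × 70 × (0.707 × 0.3125) = 4.64 kip/in.
3.277 ≤ 4.64 → adequate.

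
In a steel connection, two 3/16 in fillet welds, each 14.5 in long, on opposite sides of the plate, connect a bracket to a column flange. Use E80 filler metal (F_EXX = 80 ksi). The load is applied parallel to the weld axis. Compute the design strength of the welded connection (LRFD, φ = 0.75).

φR_n ≈ 138 kips

Effective throat t_e = 0.707 × 0.1875 = 0.1326 in.
Total length L = 29 in; A_we = 0.1326 × 29 = 3.844 in².
F_nw = 0.6 F_EXX = 0.6 × 80 = 48 ksi.
φR_n = 0.75 × 48 × 3.844 = 138.4 kips.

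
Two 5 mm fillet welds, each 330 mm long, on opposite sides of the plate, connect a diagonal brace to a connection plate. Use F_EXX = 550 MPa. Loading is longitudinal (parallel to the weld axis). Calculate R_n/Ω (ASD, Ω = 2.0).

Effective throat t_e = 0.707 × 5 = 3.535 mm.
Total length L = 660 mm; A_we = 3.535 × 660 = 2333 mm².
F_nw = 0.6 F_EXX = 0.6 × 550 = 330 MPa.
R_n = 330 × 2333 × 10⁻³ = 769.9 kN; R_n/Ω = 769.9/2.0 = 385 kN.

R_n/Ω ≈ 385 kN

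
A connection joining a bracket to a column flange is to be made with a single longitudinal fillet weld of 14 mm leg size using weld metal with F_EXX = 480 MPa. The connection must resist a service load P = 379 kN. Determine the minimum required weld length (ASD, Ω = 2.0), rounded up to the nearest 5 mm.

Throat t_e = 0.707 × 14 = 9.898 mm.
r_n/Ω = (0.6 × 480 × 9.898) / 2.0 = 1425 N/mm = 1.425 kN/mm.
L_req = P / (r_n/Ω) = 379 / 1.425 = 265.9 mm total.
Round up → use L = 270 mm.

L = 270 mm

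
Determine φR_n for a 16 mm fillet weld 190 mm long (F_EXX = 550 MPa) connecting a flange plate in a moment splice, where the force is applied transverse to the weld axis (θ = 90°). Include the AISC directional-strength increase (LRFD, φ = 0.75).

t_e = 0.707 × 16 = 11.31 mm; A_we = 11.31 × 190 = 2149 mm².
Directional factor: 1.0 + 0.5 sin^1.5(90°) = 1.5.
F_nw = 0.6 × 550 × 1.5 = 495 MPa.
φR_n = 0.75 × 495 × 2149 × 10⁻³ = 797.9 kN.

φR_n ≈ 798 kN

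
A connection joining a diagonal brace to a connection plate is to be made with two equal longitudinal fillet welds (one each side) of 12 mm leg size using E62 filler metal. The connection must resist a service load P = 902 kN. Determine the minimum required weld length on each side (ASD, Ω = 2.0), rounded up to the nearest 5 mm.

L = 290 mm on each side

E62XX → F_EXX = 620 MPa.
Throat t_e = 0.707 × 12 = 8.484 mm.
r_n/Ω = (0.6 × 620 × 8.484) / 2.0 = 1578 N/mm = 1.578 kN/mm.
L_req = P / (r_n/Ω) = 902 / 1.578 = 571.6 mm total.
Per side: 571.6 / 2 = 285.8 mm.
Round up → use L = 290 mm on each side.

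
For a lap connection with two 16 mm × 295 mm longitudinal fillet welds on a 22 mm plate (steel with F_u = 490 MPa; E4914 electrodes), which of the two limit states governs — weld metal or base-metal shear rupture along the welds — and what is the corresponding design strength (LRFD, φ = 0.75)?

E49XX → F_EXX = 490 MPa.
t_e = 0.707 × 16 = 11.31 mm; L = 590 mm.
Weld metal: φR_n = 0.75 × 0.6 × 490 × 11.31 × 590 × 10⁻³ = 1472 kN.
Base metal (shear rupture): φR_n = 0.75 × 0.6 × 490 × 22 × 590 × 10⁻³ = 2862 kN.
Governing: weld metal.

φR_n ≈ 1470 kN (weld metal governs)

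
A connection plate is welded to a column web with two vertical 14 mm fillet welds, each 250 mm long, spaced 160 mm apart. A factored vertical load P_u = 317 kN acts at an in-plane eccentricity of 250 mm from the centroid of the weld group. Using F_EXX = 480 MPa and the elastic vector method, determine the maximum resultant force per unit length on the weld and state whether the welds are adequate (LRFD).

Total weld length L_w = 500 mm. Treat welds as unit-width lines.
Polar moment about centroid: J = 2[d³/12 + d(b/2)²] = 2[250³/12 + 250×80²] = 5804000 mm³.
Direct shear f_v = P/L_w = 317×10³ / 500 = 634 N/mm (vertical).
Torsion M = P·e = 317×10³ × 250 = 79250000 N·mm.
Critical point at (x, y) = (80, 125) from centroid. f_tx = M·y/J = 1707 N/mm; f_ty = M·x/J = 1092 N/mm.
Resultant f_max = √[f_tx² + (f_v + f_ty)²] = √[1707² + (634 + 1092)²] = 2428 N/mm.
Capacity per unit length: φr_n = 0.75 × 0.6 × 480 × (0.707 × 14) = 2138 N/mm.
2428 > 2138 → NOT adequate.

f_max ≈ 2430 N/mm; NOT adequate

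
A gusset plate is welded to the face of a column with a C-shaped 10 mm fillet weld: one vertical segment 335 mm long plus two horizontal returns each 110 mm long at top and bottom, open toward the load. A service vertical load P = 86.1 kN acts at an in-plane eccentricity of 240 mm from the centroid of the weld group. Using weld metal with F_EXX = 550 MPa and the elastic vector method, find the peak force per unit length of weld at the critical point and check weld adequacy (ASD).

f_max ≈ 486 N/mm; adequate

Total weld length L_w = 555 mm. Treat welds as unit-width lines.
Centroid: x̄ = 2×110×55 / 555 = 21.8 mm from the vertical weld.
Polar moment about centroid: J = I_x + I_y = [335³/12 + 2×110×167.5²] + [335×21.8² + 2(110³/12 + 110×33.2²)] = 9929000 mm³.
Direct shear f_v = P/L_w = 86.1×10³ / 555 = 155.1 N/mm (vertical).
Torsion M = P·e = 86.1×10³ × 240 = 20664000 N·mm.
Critical point at (x, y) = (88.2, 167.5) from centroid. f_tx = M·y/J = 348.6 N/mm; f_ty = M·x/J = 183.6 N/mm.
Resultant f_max = √[f_tx² + (f_v + f_ty)²] = √[348.6² + (155.1 + 183.6)²] = 486 N/mm.
Capacity per unit length: r_n/Ω = (1/2.0) × 0.6 × 550 × (0.707 × 10) = 1167 N/mm.
486 ≤ 1167 → adequate.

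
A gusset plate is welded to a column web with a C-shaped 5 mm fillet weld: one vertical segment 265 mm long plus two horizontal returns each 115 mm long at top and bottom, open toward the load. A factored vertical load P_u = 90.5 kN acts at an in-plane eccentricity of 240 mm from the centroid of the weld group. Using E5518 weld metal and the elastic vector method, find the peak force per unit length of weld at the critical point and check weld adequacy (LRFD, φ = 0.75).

f_max ≈ 672 N/mm; adequate

E55XX → F_EXX = 550 MPa.
Total weld length L_w = 495 mm. Treat welds as unit-width lines.
Centroid: x̄ = 2×115×57.5 / 495 = 26.72 mm from the vertical weld.
Polar moment about centroid: J = I_x + I_y = [265³/12 + 2×115×132.5²] + [265×26.72² + 2(115³/12 + 115×30.78²)] = 6249000 mm³.
Direct shear f_v = P/L_w = 90.5×10³ / 495 = 182.8 N/mm (vertical).
Torsion M = P·e = 90.5×10³ × 240 = 21720000 N·mm.
Critical point at (x, y) = (88.28, 132.5) from centroid. f_tx = M·y/J = 460.5 N/mm; f_ty = M·x/J = 306.8 N/mm.
Resultant f_max = √[f_tx² + (f_v + f_ty)²] = √[460.5² + (182.8 + 306.8)²] = 672.2 N/mm.
Capacity per unit length: φr_n = 0.75 × 0.6 × 550 × (0.707 × 5) = 874.9 N/mm.
672.2 ≤ 874.9 → adequate.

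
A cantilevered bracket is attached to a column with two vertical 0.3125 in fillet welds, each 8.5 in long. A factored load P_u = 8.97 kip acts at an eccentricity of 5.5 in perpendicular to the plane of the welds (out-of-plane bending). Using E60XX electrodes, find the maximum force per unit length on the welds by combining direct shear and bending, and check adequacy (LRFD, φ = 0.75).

E60XX → F_EXX = 60 ksi.
L_w = 2 × 8.5 = 17 in; section modulus (unit throat) S = 2 × L²/6 = 24.08 in².
Direct shear f_v = P/L_w = 8.97/17 = 0.5276 kip/in.
Moment M = P × e = 8.97 × 5.5 = 49.335 kip·in; bending f_b = M/S = 2.049 kip/in.
f_max = √(f_v² + f_b²) = √(0.5276² + 2.049²) = 2.115 kip/in.
φr_n = 0.75 × 0.6 × 60 × (0.707 × 0.3125) = 5.965 kip/in → adequate.

f_max ≈ 2.12 kip/in; adequate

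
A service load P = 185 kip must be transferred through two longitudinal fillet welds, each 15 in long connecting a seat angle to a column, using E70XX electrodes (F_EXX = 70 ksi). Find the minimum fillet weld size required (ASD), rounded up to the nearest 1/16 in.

Total weld length L = 30 in.
Required throat t_e = P × Ω / (0.6 F_EXX × L) = 185 × 2.0 / (0.6 × 70 × 30) = 0.2937 in.
Required leg w = t_e / 0.707 = 0.4153 in → use 7/16 in.

w = 7/16 in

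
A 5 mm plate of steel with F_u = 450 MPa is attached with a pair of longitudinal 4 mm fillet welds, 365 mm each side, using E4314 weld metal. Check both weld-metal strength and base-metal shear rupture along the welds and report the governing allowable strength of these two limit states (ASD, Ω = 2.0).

R_n/Ω ≈ 266 kN (weld metal governs)

E43XX → F_EXX = 430 MPa.
t_e = 0.707 × 4 = 2.828 mm; L = 730 mm.
Weld metal: R_n/Ω = (1/2.0) × 0.6 × 430 × 2.828 × 730 × 10⁻³ = 266.3 kN.
Base metal (shear rupture): R_n/Ω = (1/2.0) × 0.6 × 450 × 5 × 730 × 10⁻³ = 492.8 kN.
Governing: weld metal.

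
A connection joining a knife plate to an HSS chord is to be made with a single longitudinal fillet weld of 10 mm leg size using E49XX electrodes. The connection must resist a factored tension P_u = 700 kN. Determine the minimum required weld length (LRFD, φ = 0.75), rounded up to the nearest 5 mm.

E49XX → F_EXX = 490 MPa.
Throat t_e = 0.707 × 10 = 7.07 mm.
φr_n = 0.75 × 0.6 × 490 × 7.07 × 10⁻³ = 1.559 kN/mm.
L_req = P_u / φr_n = 700 / 1.559 = 449 mm total.
Round up → use L = 450 mm.

L = 450 mm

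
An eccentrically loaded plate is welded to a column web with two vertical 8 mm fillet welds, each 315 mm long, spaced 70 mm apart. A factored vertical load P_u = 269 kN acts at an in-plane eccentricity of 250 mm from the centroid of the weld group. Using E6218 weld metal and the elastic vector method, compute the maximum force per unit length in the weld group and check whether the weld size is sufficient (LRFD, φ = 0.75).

E62XX → F_EXX = 620 MPa.
Total weld length L_w = 630 mm. Treat welds as unit-width lines.
Polar moment about centroid: J = 2[d³/12 + d(b/2)²] = 2[315³/12 + 315×35²] = 5981000 mm³.
Direct shear f_v = P/L_w = 269×10³ / 630 = 427 N/mm (vertical).
Torsion M = P·e = 269×10³ × 250 = 67250000 N·mm.
Critical point at (x, y) = (35, 157.5) from centroid. f_tx = M·y/J = 1771 N/mm; f_ty = M·x/J = 393.5 N/mm.
Resultant f_max = √[f_tx² + (f_v + f_ty)²] = √[1771² + (427 + 393.5)²] = 1952 N/mm.
Capacity per unit length: φr_n = 0.75 × 0.6 × 620 × (0.707 × 8) = 1578 N/mm.
1952 > 1578 → NOT adequate.

f_max ≈ 1950 N/mm; NOT adequate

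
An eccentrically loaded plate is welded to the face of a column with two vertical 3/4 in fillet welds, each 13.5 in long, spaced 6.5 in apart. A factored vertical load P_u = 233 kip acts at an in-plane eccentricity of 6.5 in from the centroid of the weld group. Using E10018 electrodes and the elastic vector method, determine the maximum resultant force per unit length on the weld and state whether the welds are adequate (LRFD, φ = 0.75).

E100XX → F_EXX = 100 ksi.
Total weld length L_w = 27 in. Treat welds as unit-width lines.
Polar moment about centroid: J = 2[d³/12 + d(b/2)²] = 2[13.5³/12 + 13.5×3.25²] = 695.2 in³.
Direct shear f_v = P/L_w = 233 / 27 = 8.63 kip/in (vertical).
Torsion M = P·e = 233 × 6.5 = 1514.5 kip·in.
Critical point at (x, y) = (3.25, 6.75) from centroid. f_tx = M·y/J = 14.7 kip/in; f_ty = M·x/J = 7.08 kip/in.
Resultant f_max = √[f_tx² + (f_v + f_ty)²] = √[14.7² + (8.63 + 7.08)²] = 21.52 kip/in.
Capacity per unit length: φr_n = 0.75 × 0.6 × 100 × (0.707 × 0.75) = 23.86 kip/in.
21.52 ≤ 23.86 → adequate.

f_max ≈ 21.5 kip/in; adequate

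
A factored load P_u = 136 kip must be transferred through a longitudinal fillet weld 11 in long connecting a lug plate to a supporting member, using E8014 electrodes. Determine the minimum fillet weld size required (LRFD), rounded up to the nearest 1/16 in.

w = 1/2 in

E80XX → F_EXX = 80 ksi.
Total weld length L = 11 in.
Required throat t_e = P_u / (φ × 0.6 F_EXX × L) = 136 / (0.75 × 0.6 × 80 × 11) = 0.3434 in.
Required leg w = t_e / 0.707 = 0.4858 in → use 1/2 in.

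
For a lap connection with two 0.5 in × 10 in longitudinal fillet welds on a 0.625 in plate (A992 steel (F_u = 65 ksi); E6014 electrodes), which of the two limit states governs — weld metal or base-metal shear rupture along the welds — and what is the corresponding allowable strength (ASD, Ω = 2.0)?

E60XX → F_EXX = 60 ksi.
t_e = 0.707 × 0.5 = 0.3535 in; L = 20 in.
Weld metal: R_n/Ω = (1/2.0) × 0.6 × 60 × 0.3535 × 20 = 127.3 kips.
Base metal (shear rupture): R_n/Ω = (1/2.0) × 0.6 × 65 × 0.625 × 20 = 243.8 kips.
Governing: weld metal.

R_n/Ω ≈ 127 kips (weld metal governs)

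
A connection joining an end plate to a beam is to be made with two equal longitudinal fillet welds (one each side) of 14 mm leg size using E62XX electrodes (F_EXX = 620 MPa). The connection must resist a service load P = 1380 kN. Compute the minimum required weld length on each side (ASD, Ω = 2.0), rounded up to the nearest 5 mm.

L = 375 mm on each side

Throat t_e = 0.707 × 14 = 9.898 mm.
r_n/Ω = (0.6 × 620 × 9.898) / 2.0 = 1841 N/mm = 1.841 kN/mm.
L_req = P / (r_n/Ω) = 1380 / 1.841 = 749.6 mm total.
Per side: 749.6 / 2 = 374.8 mm.
Round up → use L = 375 mm on each side.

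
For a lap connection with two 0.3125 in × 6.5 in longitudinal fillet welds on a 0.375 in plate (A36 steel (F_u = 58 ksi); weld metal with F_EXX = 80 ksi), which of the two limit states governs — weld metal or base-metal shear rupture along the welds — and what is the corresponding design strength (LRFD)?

φR_n ≈ 103 kip (weld metal governs)

t_e = 0.707 × 0.3125 = 0.2209 in; L = 13 in.
Weld metal: φR_n = 0.75 × 0.6 × 80 × 0.2209 × 13 = 103.4 kip.
Base metal (shear rupture): φR_n = 0.75 × 0.6 × 58 × 0.375 × 13 = 127.2 kip.
Governing: weld metal.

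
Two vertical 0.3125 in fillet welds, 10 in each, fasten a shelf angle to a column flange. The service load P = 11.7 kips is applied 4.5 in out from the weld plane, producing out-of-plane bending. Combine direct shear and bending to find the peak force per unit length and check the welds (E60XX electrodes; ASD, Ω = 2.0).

f_max ≈ 1.68 kip/in; adequate

E60XX → F_EXX = 60 ksi.
L_w = 2 × 10 = 20 in; section modulus (unit throat) S = 2 × L²/6 = 33.33 in².
Direct shear f_v = P/L_w = 11.7/20 = 0.585 kip/in.
Moment M = P × e = 11.7 × 4.5 = 52.65 kip·in; bending f_b = M/S = 1.579 kip/in.
f_max = √(f_v² + f_b²) = √(0.585² + 1.579²) = 1.684 kip/in.
r_n/Ω = (1/2.0) × 0.6 × 60 × (0.707 × 0.3125) = 3.977 kip/in → adequate.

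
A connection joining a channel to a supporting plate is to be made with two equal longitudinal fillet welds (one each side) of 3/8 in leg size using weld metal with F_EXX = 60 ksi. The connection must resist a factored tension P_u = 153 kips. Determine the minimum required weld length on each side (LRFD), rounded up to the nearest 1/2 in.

L = 11 in on each side

Throat t_e = 0.707 × 0.375 = 0.2651 in.
φr_n = 0.75 × 0.6 × 60 × 0.2651 = 7.158 kips/in.
L_req = P_u / φr_n = 153 / 7.158 = 21.37 in total.
Per side: 21.37 / 2 = 10.69 in.
Round up → use L = 11 in on each side.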